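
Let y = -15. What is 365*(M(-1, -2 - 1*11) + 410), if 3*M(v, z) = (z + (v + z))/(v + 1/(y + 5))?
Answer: 1679000/11 ≈ 1.5264e+5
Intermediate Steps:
M(v, z) = (v + 2*z)/(3*(-⅒ + v)) (M(v, z) = ((z + (v + z))/(v + 1/(-15 + 5)))/3 = ((v + 2*z)/(v + 1/(-10)))/3 = ((v + 2*z)/(v - ⅒))/3 = ((v + 2*z)/(-⅒ + v))/3 = (v + 2*z)/(3*(-⅒ + v)))
365*(M(-1, -2 - 1*11) + 410) = 365*(10*(-1 + 2*(-2 - 1*11))/(3*(-1 + 10*(-1))) + 410) = 365*(10*(-1 + 2*(-2 - 11))/(3*(-1 - 10)) + 410) = 365*((10/3)*(-1 + 2*(-13))/(-11) + 410) = 365*((10/3)*(-1/11)*(-1 - 26) + 410) = 365*((10/3)*(-1/11)*(-27) + 410) = 365*(90/11 + 410) = 365*(4600/11) = 1679000/11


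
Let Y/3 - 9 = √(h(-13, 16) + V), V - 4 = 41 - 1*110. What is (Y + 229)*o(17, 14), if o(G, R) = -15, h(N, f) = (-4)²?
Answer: -3840 - 315*I ≈ -3840.0 - 315.0*I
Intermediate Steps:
h(N, f) = 16
V = -65 (V = 4 + (41 - 1*110) = 4 + (41 - 110) = 4 - 69 = -65)
Y = 27 + 21*I (Y = 27 + 3*√(16 - 65) = 27 + 3*√(-49) = 27 + 3*(7*I) = 27 + 21*I ≈ 27.0 + 21.0*I)
(Y + 229)*o(17, 14) = ((27 + 21*I) + 229)*(-15) = (256 + 21*I)*(-15) = -3840 - 315*I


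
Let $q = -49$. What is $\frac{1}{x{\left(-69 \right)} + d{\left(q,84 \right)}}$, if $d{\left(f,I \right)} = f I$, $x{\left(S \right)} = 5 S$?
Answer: $- \frac{1}{4461} \approx -0.00022416$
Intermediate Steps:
$d{\left(f,I \right)} = I f$
$\frac{1}{x{\left(-69 \right)} + d{\left(q,84 \right)}} = \frac{1}{5 \left(-69\right) + 84 \left(-49\right)} = \frac{1}{-345 - 4116} = \frac{1}{-4461} = - \frac{1}{4461}$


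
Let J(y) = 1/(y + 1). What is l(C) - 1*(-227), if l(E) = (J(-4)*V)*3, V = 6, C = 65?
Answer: 221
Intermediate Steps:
J(y) = 1/(1 + y)
l(E) = -6 (l(E) = (6/(1 - 4))*3 = (6/(-3))*3 = -⅓*6*3 = -2*3 = -6)
l(C) - 1*(-227) = -6 - 1*(-227) = -6 + 227 = 221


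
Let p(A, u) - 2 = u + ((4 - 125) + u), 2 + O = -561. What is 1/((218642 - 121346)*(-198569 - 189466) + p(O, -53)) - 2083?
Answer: -78642110217556/37754253585 ≈ -2083.0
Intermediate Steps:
O = -563 (O = -2 - 561 = -563)
p(A, u) = -119 + 2*u (p(A, u) = 2 + (u + ((4 - 125) + u)) = 2 + (u + (-121 + u)) = 2 + (-121 + 2*u) = -119 + 2*u)
1/((218642 - 121346)*(-198569 - 189466) + p(O, -53)) - 2083 = 1/((218642 - 121346)*(-198569 - 189466) + (-119 + 2*(-53))) - 2083 = 1/(97296*(-388035) + (-119 - 106)) - 2083 = 1/(-37754253360 - 225) - 2083 = 1/(-37754253585) - 2083 = -1/37754253585 - 2083 = -78642110217556/37754253585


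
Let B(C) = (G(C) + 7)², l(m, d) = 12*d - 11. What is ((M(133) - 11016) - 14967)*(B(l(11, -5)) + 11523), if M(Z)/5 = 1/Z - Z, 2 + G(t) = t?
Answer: -56278018341/133 ≈ -4.2314e+8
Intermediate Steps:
G(t) = -2 + t
l(m, d) = -11 + 12*d
M(Z) = -5*Z + 5/Z (M(Z) = 5*(1/Z - Z) = -5*Z + 5/Z)
B(C) = (5 + C)² (B(C) = ((-2 + C) + 7)² = (5 + C)²)
((M(133) - 11016) - 14967)*(B(l(11, -5)) + 11523) = (((-5*133 + 5/133) - 11016) - 14967)*((5 + (-11 + 12*(-5)))² + 11523) = (((-665 + 5*(1/133)) - 11016) - 14967)*((5 + (-11 - 60))² + 11523) = (((-665 + 5/133) - 11016) - 14967)*((5 - 71)² + 11523) = ((-88440/133 - 11016) - 14967)*((-66)² + 11523) = (-1553568/133 - 14967)*(4356 + 11523) = -3544179/133*15879 = -56278018341/133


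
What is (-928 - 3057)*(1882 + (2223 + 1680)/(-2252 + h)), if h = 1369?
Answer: -6606743455/883 ≈ -7.4822e+6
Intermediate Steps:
(-928 - 3057)*(1882 + (2223 + 1680)/(-2252 + h)) = (-928 - 3057)*(1882 + (2223 + 1680)/(-2252 + 1369)) = -3985*(1882 + 3903/(-883)) = -3985*(1882 + 3903*(-1/883)) = -3985*(1882 - 3903/883) = -3985*1657903/883 = -6606743455/883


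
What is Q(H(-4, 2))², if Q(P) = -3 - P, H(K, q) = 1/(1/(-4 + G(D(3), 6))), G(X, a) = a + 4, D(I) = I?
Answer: 81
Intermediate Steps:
G(X, a) = 4 + a
H(K, q) = 6 (H(K, q) = 1/(1/(-4 + (4 + 6))) = 1/(1/(-4 + 10)) = 1/(1/6) = 1/(⅙) = 6)
Q(H(-4, 2))² = (-3 - 1*6)² = (-3 - 6)² = (-9)² = 81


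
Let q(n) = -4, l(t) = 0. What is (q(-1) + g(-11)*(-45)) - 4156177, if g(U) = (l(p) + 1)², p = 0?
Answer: -4156226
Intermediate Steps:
g(U) = 1 (g(U) = (0 + 1)² = 1² = 1)
(q(-1) + g(-11)*(-45)) - 4156177 = (-4 + 1*(-45)) - 4156177 = (-4 - 45) - 4156177 = -49 - 4156177 = -4156226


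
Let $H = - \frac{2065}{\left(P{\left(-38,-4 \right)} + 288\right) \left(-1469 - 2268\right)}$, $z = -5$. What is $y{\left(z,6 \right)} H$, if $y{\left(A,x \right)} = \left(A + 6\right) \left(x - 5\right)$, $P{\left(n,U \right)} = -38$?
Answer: $\frac{413}{186850} \approx 0.0022103$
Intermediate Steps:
$y{\left(A,x \right)} = \left(-5 + x\right) \left(6 + A\right)$ ($y{\left(A,x \right)} = \left(6 + A\right) \left(-5 + x\right) = \left(-5 + x\right) \left(6 + A\right)$)
$H = \frac{413}{186850}$ ($H = - \frac{2065}{\left(-38 + 288\right) \left(-1469 - 2268\right)} = - \frac{2065}{250 \left(-3737\right)} = - \frac{2065}{-934250} = \left(-2065\right) \left(- \frac{1}{934250}\right) = \frac{413}{186850} \approx 0.0022103$)
$y{\left(z,6 \right)} H = \left(-30 - -25 + 6 \cdot 6 - 30\right) \frac{413}{186850} = \left(-30 + 25 + 36 - 30\right) \frac{413}{186850} = 1 \cdot \frac{413}{186850} = \frac{413}{186850}$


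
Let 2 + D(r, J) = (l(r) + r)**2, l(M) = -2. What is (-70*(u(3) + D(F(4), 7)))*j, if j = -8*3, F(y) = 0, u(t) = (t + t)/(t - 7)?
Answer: 840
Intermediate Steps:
u(t) = 2*t/(-7 + t) (u(t) = (2*t)/(-7 + t) = 2*t/(-7 + t))
D(r, J) = -2 + (-2 + r)**2
j = -24
(-70*(u(3) + D(F(4), 7)))*j = -70*(2*3/(-7 + 3) + (-2 + (-2 + 0)**2))*(-24) = -70*(2*3/(-4) + (-2 + (-2)**2))*(-24) = -70*(2*3*(-1/4) + (-2 + 4))*(-24) = -70*(-3/2 + 2)*(-24) = -70*1/2*(-24) = -35*(-24) = 840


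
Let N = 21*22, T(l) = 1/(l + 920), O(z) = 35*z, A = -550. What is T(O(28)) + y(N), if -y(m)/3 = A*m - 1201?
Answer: 1455215701/1900 ≈ 7.6590e+5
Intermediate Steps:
T(l) = 1/(920 + l)
N = 462
y(m) = 3603 + 1650*m (y(m) = -3*(-550*m - 1201) = -3*(-1201 - 550*m) = 3603 + 1650*m)
T(O(28)) + y(N) = 1/(920 + 35*28) + (3603 + 1650*462) = 1/(920 + 980) + (3603 + 762300) = 1/1900 + 765903 = 1455215701/1900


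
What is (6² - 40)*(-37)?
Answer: 148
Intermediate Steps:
(6² - 40)*(-37) = (36 - 40)*(-37) = -4*(-37) = 148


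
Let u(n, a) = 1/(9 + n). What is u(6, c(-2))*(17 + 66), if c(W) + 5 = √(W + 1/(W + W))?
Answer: 83/15 ≈ 5.5333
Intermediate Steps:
c(W) = -5 + √(W + 1/(2*W)) (c(W) = -5 + √(W + 1/(W + W)) = -5 + √(W + 1/(2*W)))
u(6, c(-2))*(17 + 66) = (17 + 66)/(9 + 6) = 83/15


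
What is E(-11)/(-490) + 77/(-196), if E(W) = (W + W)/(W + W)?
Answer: -387/980 ≈ -0.39490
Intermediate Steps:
E(W) = 1 (E(W) = (2*W)/((2*W)) = (2*W)*(1/(2*W)) = 1)
E(-11)/(-490) + 77/(-196) = 1/(-490) + 77/(-196) = 1*(-1/490) + 77*(-1/196) = -1/490 - 11/28 = -387/980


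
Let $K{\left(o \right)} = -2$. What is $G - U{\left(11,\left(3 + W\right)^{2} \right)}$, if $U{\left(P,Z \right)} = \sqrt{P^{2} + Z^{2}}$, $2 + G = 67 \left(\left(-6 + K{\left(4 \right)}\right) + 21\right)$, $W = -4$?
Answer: $869 - \sqrt{122} \approx 857.96$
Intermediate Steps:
$G = 869$ ($G = -2 + 67 \left(\left(-6 - 2\right) + 21\right) = -2 + 67 \left(-8 + 21\right) = -2 + 67 \cdot 13 = -2 + 871 = 869$)
$G - U{\left(11,\left(3 + W\right)^{2} \right)} = 869 - \sqrt{11^{2} + \left(\left(3 - 4\right)^{2}\right)^{2}} = 869 - \sqrt{121 + \left(\left(-1\right)^{2}\right)^{2}} = 869 - \sqrt{121 + 1^{2}} = 869 - \sqrt{121 + 1} = 869 - \sqrt{122}$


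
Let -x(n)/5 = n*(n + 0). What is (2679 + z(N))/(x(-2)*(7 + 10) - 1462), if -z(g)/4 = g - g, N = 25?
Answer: -2679/1802 ≈ -1.4867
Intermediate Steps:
x(n) = -5*n² (x(n) = -5*n*(n + 0) = -5*n*n = -5*n²)
z(g) = 0 (z(g) = -4*(g - g) = -4*0 = 0)
(2679 + z(N))/(x(-2)*(7 + 10) - 1462) = (2679 + 0)/((-5*(-2)²)*(7 + 10) - 1462) = 2679/(-5*4*17 - 1462) = 2679/(-20*17 - 1462) = 2679/(-340 - 1462) = 2679/(-1802) = 2679*(-1/1802) = -2679/1802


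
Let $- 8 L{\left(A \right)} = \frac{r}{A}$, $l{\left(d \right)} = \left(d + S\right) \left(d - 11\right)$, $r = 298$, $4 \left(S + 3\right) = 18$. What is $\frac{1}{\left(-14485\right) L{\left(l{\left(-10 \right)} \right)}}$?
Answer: $\frac{714}{2158265} \approx 0.00033082$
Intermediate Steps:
$S = \frac{3}{2}$ ($S = -3 + \frac{1}{4} \cdot 18 = -3 + \frac{9}{2} = \frac{3}{2} \approx 1.5$)
$l{\left(d \right)} = \left(-11 + d\right) \left(\frac{3}{2} + d\right)$ ($l{\left(d \right)} = \left(d + \frac{3}{2}\right) \left(d - 11\right) = \left(\frac{3}{2} + d\right) \left(-11 + d\right) = \left(-11 + d\right) \left(\frac{3}{2} + d\right)$)
$L{\left(A \right)} = - \frac{149}{4 A}$ ($L{\left(A \right)} = - \frac{298 \frac{1}{A}}{8} = - \frac{149}{4 A}$)
$\frac{1}{\left(-14485\right) L{\left(l{\left(-10 \right)} \right)}} = \frac{1}{\left(-14485\right) \left(- \frac{149}{4 \left(- \frac{33}{2} + \left(-10\right)^{2} - -95\right)}\right)} = - \frac{1}{14485 \left(- \frac{149}{4 \left(- \frac{33}{2} + 100 + 95\right)}\right)} = - \frac{1}{14485 \left(- \frac{149}{4 \cdot \frac{357}{2}}\right)} = - \frac{1}{14485 \left(\left(- \frac{149}{4}\right) \frac{2}{357}\right)} = - \frac{1}{14485 \left(- \frac{149}{714}\right)} = \left(- \frac{1}{14485}\right) \left(- \frac{714}{149}\right) = \frac{714}{2158265}$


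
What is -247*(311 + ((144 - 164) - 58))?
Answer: -57551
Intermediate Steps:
-247*(311 + ((144 - 164) - 58)) = -247*(311 + (-20 - 58)) = -247*(311 - 78) = -247*233 = -57551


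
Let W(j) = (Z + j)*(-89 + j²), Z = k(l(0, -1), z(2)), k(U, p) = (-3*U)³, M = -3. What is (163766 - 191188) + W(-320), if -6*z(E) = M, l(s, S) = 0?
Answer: -32766942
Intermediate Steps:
z(E) = ½ (z(E) = -⅙*(-3) = ½)
k(U, p) = -27*U³
Z = 0 (Z = -27*0³ = -27*0 = 0)
W(j) = j*(-89 + j²) (W(j) = (0 + j)*(-89 + j²) = j*(-89 + j²))
(163766 - 191188) + W(-320) = (163766 - 191188) - 320*(-89 + (-320)²) = -27422 - 320*(-89 + 102400) = -27422 - 320*102311 = -27422 - 32739520 = -32766942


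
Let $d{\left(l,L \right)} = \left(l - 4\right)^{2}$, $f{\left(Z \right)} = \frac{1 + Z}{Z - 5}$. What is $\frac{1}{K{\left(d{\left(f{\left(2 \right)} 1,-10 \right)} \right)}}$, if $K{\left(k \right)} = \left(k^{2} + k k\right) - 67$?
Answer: $\frac{1}{1183} \approx 0.00084531$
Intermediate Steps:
$f{\left(Z \right)} = \frac{1 + Z}{-5 + Z}$
$d{\left(l,L \right)} = \left(-4 + l\right)^{2}$
$K{\left(k \right)} = -67 + 2 k^{2}$ ($K{\left(k \right)} = \left(k^{2} + k^{2}\right) - 67 = 2 k^{2} - 67 = -67 + 2 k^{2}$)
$\frac{1}{K{\left(d{\left(f{\left(2 \right)} 1,-10 \right)} \right)}} = \frac{1}{-67 + 2 \left(\left(-4 + \frac{1 + 2}{-5 + 2} \cdot 1\right)^{2}\right)^{2}} = \frac{1}{-67 + 2 \left(\left(-4 + \frac{1}{-3} \cdot 3 \cdot 1\right)^{2}\right)^{2}} = \frac{1}{-67 + 2 \left(\left(-4 + \left(- \frac{1}{3}\right) 3 \cdot 1\right)^{2}\right)^{2}} = \frac{1}{-67 + 2 \left(\left(-4 - 1\right)^{2}\right)^{2}} = \frac{1}{-67 + 2 \left(\left(-5\right)^{2}\right)^{2}} = \frac{1}{-67 + 2 \cdot 25^{2}} = \frac{1}{-67 + 2 \cdot 625} = \frac{1}{-67 + 1250} = \frac{1}{1183}$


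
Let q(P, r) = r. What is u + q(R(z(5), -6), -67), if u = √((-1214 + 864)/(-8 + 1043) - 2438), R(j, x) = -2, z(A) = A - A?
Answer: -67 + 4*I*√725558/69 ≈ -67.0 + 49.38*I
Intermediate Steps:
z(A) = 0
u = 4*I*√725558/69 (u = √(-350/1035 - 2438) = √(-350*1/1035 - 2438) = √(-70/207 - 2438) = √(-504736/207) = 4*I*√725558/69 ≈ 49.38*I)
u + q(R(z(5), -6), -67) = 4*I*√725558/69 - 67 = -67 + 4*I*√725558/69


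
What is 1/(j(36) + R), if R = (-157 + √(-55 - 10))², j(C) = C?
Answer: I/(2*(157*√65 + 12310*I)) ≈ 4.0192e-5 + 4.1328e-6*I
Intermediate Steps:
R = (-157 + I*√65)² (R = (-157 + √(-65))² = (-157 + I*√65)² ≈ 24584.0 - 2531.5*I)
1/(j(36) + R) = 1/(36 + (157 - I*√65)²)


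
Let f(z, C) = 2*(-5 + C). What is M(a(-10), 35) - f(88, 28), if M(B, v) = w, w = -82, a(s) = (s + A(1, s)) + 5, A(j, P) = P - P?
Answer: -128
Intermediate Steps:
A(j, P) = 0
a(s) = 5 + s (a(s) = (s + 0) + 5 = s + 5 = 5 + s)
f(z, C) = -10 + 2*C
M(B, v) = -82
M(a(-10), 35) - f(88, 28) = -82 - (-10 + 2*28) = -82 - (-10 + 56) = -82 - 1*46 = -82 - 46 = -128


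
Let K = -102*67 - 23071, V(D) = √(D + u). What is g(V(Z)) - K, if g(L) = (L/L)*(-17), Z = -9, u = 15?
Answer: 29888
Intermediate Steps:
V(D) = √(15 + D) (V(D) = √(D + 15) = √(15 + D))
g(L) = -17 (g(L) = 1*(-17) = -17)
K = -29905 (K = -6834 - 23071 = -29905)
g(V(Z)) - K = -17 - 1*(-29905) = -17 + 29905 = 29888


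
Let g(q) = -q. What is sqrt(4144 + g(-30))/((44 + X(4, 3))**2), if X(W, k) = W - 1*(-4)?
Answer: sqrt(4174)/2704 ≈ 0.023893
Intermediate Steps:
X(W, k) = 4 + W (X(W, k) = W + 4 = 4 + W)
sqrt(4144 + g(-30))/((44 + X(4, 3))**2) = sqrt(4144 - 1*(-30))/((44 + (4 + 4))**2) = sqrt(4144 + 30)/((44 + 8)**2) = sqrt(4174)/(52**2) = sqrt(4174)/2704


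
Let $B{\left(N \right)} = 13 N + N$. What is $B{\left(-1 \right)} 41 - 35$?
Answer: $-609$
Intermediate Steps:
$B{\left(N \right)} = 14 N$
$B{\left(-1 \right)} 41 - 35 = 14 \left(-1\right) 41 - 35 = \left(-14\right) 41 - 35 = -574 - 35 = -609$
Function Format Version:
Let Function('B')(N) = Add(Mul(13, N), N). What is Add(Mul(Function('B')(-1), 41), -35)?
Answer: -609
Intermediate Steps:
Function('B')(N) = Mul(14, N)
Add(Mul(Function('B')(-1), 41), -35) = Add(Mul(Mul(14, -1), 41), -35) = Add(Mul(-14, 41), -35) = Add(-574, -35) = -609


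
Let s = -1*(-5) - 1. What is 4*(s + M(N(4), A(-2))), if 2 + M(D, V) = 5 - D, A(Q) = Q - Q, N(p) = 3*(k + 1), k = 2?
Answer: -8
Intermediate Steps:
N(p) = 9 (N(p) = 3*(2 + 1) = 3*3 = 9)
s = 4 (s = 5 - 1 = 4)
A(Q) = 0
M(D, V) = 3 - D (M(D, V) = -2 + (5 - D) = 3 - D)
4*(s + M(N(4), A(-2))) = 4*(4 + (3 - 1*9)) = 4*(4 + (3 - 9)) = 4*(4 - 6) = 4*(-2) = -8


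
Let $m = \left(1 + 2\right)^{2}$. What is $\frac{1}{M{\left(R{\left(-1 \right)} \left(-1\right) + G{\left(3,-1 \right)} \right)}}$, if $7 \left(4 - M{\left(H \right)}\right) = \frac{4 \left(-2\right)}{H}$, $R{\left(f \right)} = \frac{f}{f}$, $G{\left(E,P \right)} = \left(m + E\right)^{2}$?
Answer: $\frac{1001}{4012} \approx 0.2495$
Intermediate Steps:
$m = 9$ ($m = 3^{2} = 9$)
$G{\left(E,P \right)} = \left(9 + E\right)^{2}$
$R{\left(f \right)} = 1$
$M{\left(H \right)} = 4 + \frac{8}{7 H}$ ($M{\left(H \right)} = 4 - \frac{4 \left(-2\right) \frac{1}{H}}{7} = 4 - \frac{\left(-8\right) \frac{1}{H}}{7} = 4 + \frac{8}{7 H}$)
$\frac{1}{M{\left(R{\left(-1 \right)} \left(-1\right) + G{\left(3,-1 \right)} \right)}} = \frac{1}{4 + \frac{8}{7 \left(1 \left(-1\right) + \left(9 + 3\right)^{2}\right)}} = \frac{1}{4 + \frac{8}{7 \left(-1 + 12^{2}\right)}} = \frac{1}{4 + \frac{8}{7 \left(-1 + 144\right)}} = \frac{1}{4 + \frac{8}{7 \cdot 143}} = \frac{1}{4 + \frac{8}{7} \cdot \frac{1}{143}} = \frac{1}{4 + \frac{8}{1001}} = \frac{1}{\frac{4012}{1001}} = \frac{1001}{4012}$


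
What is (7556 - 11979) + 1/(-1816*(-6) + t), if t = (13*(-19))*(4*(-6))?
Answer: -74412551/16824 ≈ -4423.0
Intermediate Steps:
t = 5928 (t = -247*(-24) = 5928)
(7556 - 11979) + 1/(-1816*(-6) + t) = (7556 - 11979) + 1/(-1816*(-6) + 5928) = -4423 + 1/(10896 + 5928) = -4423 + 1/16824 = -74412551/16824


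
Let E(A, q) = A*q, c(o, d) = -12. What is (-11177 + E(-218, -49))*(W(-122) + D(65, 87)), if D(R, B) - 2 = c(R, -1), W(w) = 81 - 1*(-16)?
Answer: -43065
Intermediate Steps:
W(w) = 97 (W(w) = 81 + 16 = 97)
D(R, B) = -10 (D(R, B) = 2 - 12 = -10)
(-11177 + E(-218, -49))*(W(-122) + D(65, 87)) = (-11177 - 218*(-49))*(97 - 10) = (-11177 + 10682)*87 = -495*87 = -43065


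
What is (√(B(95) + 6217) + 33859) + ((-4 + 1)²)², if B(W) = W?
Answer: 33940 + 2*√1578 ≈ 34019.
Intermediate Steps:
(√(B(95) + 6217) + 33859) + ((-4 + 1)²)² = (√(95 + 6217) + 33859) + ((-4 + 1)²)² = (√6312 + 33859) + ((-3)²)² = (2*√1578 + 33859) + 9² = (33859 + 2*√1578) + 81 = 33940 + 2*√1578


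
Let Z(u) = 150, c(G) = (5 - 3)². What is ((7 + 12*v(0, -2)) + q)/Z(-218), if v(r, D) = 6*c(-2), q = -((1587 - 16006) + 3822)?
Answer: 5446/75 ≈ 72.613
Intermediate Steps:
c(G) = 4 (c(G) = 2² = 4)
q = 10597 (q = -(-14419 + 3822) = -1*(-10597) = 10597)
v(r, D) = 24 (v(r, D) = 6*4 = 24)
((7 + 12*v(0, -2)) + q)/Z(-218) = ((7 + 12*24) + 10597)/150 = ((7 + 288) + 10597)*(1/150) = (295 + 10597)*(1/150) = 10892*(1/150) = 5446/75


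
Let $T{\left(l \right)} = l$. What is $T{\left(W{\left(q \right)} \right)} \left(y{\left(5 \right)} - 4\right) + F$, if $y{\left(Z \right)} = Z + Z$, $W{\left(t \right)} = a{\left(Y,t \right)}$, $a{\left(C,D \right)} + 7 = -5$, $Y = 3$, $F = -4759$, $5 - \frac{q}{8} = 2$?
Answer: $-4831$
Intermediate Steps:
$q = 24$ ($q = 40 - 16 = 24$)
$a{\left(C,D \right)} = -12$ ($a{\left(C,D \right)} = -7 - 5 = -12$)
$W{\left(t \right)} = -12$
$y{\left(Z \right)} = 2 Z$
$T{\left(W{\left(q \right)} \right)} \left(y{\left(5 \right)} - 4\right) + F = - 12 \left(2 \cdot 5 - 4\right) - 4759 = - 12 \left(10 - 4\right) - 4759 = \left(-12\right) 6 - 4759 = -72 - 4759 = -4831$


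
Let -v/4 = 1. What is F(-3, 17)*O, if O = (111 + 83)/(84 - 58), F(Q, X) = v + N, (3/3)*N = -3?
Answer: -679/13 ≈ -52.231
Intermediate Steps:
N = -3
v = -4 (v = -4*1 = -4)
F(Q, X) = -7 (F(Q, X) = -4 - 3 = -7)
O = 97/13 (O = 194/26 = 194*(1/26) = 97/13 ≈ 7.4615)
F(-3, 17)*O = -7*97/13 = -679/13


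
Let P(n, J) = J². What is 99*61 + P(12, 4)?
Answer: 6055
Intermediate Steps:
99*61 + P(12, 4) = 99*61 + 4² = 6039 + 16 = 6055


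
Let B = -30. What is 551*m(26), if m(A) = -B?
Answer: 16530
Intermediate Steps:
m(A) = 30 (m(A) = -1*(-30) = 30)
551*m(26) = 551*30 = 16530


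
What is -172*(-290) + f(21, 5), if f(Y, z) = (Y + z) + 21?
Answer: 49927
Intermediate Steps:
f(Y, z) = 21 + Y + z
-172*(-290) + f(21, 5) = -172*(-290) + (21 + 21 + 5) = 49880 + 47 = 49927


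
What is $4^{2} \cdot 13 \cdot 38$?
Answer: $7904$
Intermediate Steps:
$4^{2} \cdot 13 \cdot 38 = 16 \cdot 13 \cdot 38 = 208 \cdot 38 = 7904$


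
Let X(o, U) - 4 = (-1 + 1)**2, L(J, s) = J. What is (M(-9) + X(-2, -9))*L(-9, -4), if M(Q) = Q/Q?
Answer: -45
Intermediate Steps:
M(Q) = 1
X(o, U) = 4 (X(o, U) = 4 + (-1 + 1)**2 = 4 + 0**2 = 4 + 0 = 4)
(M(-9) + X(-2, -9))*L(-9, -4) = (1 + 4)*(-9) = 5*(-9) = -45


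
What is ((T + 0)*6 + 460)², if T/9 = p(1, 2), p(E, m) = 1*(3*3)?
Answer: 894916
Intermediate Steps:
p(E, m) = 9 (p(E, m) = 1*9 = 9)
T = 81 (T = 9*9 = 81)
((T + 0)*6 + 460)² = ((81 + 0)*6 + 460)² = (81*6 + 460)² = (486 + 460)² = 946² = 894916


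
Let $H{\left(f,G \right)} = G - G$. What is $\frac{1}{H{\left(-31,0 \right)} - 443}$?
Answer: $- \frac{1}{443} \approx -0.0022573$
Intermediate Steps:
$H{\left(f,G \right)} = 0$
$\frac{1}{H{\left(-31,0 \right)} - 443} = \frac{1}{0 - 443} = \frac{1}{-443} = - \frac{1}{443}$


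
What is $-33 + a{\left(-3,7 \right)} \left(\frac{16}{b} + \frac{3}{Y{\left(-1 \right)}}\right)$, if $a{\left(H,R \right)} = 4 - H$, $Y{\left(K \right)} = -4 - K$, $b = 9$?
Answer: $- \frac{248}{9} \approx -27.556$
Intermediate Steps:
$-33 + a{\left(-3,7 \right)} \left(\frac{16}{b} + \frac{3}{Y{\left(-1 \right)}}\right) = -33 + \left(4 - -3\right) \left(\frac{16}{9} + \frac{3}{-4 - -1}\right) = -33 + \left(4 + 3\right) \left(16 \cdot \frac{1}{9} + \frac{3}{-4 + 1}\right) = -33 + 7 \left(\frac{16}{9} + \frac{3}{-3}\right) = -33 + 7 \left(\frac{16}{9} + 3 \left(- \frac{1}{3}\right)\right) = -33 + 7 \left(\frac{16}{9} - 1\right) = -33 + 7 \cdot \frac{7}{9} = -33 + \frac{49}{9} = - \frac{248}{9}$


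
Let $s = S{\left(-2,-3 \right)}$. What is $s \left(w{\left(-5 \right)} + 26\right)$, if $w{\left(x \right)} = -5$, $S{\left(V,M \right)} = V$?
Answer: $-42$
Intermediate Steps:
$s = -2$
$s \left(w{\left(-5 \right)} + 26\right) = - 2 \left(-5 + 26\right) = \left(-2\right) 21 = -42$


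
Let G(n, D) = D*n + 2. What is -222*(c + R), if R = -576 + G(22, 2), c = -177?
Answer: 156954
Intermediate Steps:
G(n, D) = 2 + D*n
R = -530 (R = -576 + (2 + 2*22) = -576 + (2 + 44) = -576 + 46 = -530)
-222*(c + R) = -222*(-177 - 530) = -222*(-707) = 156954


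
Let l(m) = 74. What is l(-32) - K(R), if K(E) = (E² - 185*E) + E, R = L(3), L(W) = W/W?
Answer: 257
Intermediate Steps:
L(W) = 1
R = 1
K(E) = E² - 184*E
l(-32) - K(R) = 74 - (-184 + 1) = 74 - (-183) = 74 - 1*(-183) = 74 + 183 = 257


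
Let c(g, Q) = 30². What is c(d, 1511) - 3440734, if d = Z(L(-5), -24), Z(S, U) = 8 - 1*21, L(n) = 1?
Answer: -3439834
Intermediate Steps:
Z(S, U) = -13 (Z(S, U) = 8 - 21 = -13)
d = -13
c(g, Q) = 900
c(d, 1511) - 3440734 = 900 - 3440734 = -3439834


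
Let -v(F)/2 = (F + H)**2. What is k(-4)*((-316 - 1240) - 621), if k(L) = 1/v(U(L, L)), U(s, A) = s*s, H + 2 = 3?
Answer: 2177/578 ≈ 3.7664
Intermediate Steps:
H = 1 (H = -2 + 3 = 1)
U(s, A) = s**2
v(F) = -2*(1 + F)**2 (v(F) = -2*(F + 1)**2 = -2*(1 + F)**2)
k(L) = -1/(2*(1 + L**2)**2) (k(L) = 1/(-2*(1 + L**2)**2) = -1/(2*(1 + L**2)**2))
k(-4)*((-316 - 1240) - 621) = (-1/(2*(1 + (-4)**2)**2))*((-316 - 1240) - 621) = (-1/(2*(1 + 16)**2))*(-1556 - 621) = -1/2/17**2*(-2177) = -1/2*1/289*(-2177) = -1/578*(-2177) = 2177/578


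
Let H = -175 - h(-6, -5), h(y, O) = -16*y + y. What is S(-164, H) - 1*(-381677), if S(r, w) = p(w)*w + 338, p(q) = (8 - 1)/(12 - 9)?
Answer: 1144190/3 ≈ 3.8140e+5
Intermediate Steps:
p(q) = 7/3
h(y, O) = -15*y
H = -265 (H = -175 - (-15)*(-6) = -175 - 1*90 = -175 - 90 = -265)
S(r, w) = 338 + 7*w/3 (S(r, w) = 7*w/3 + 338 = 338 + 7*w/3)
S(-164, H) - 1*(-381677) = (338 + (7/3)*(-265)) - 1*(-381677) = (338 - 1855/3) + 381677 = -841/3 + 381677 = 1144190/3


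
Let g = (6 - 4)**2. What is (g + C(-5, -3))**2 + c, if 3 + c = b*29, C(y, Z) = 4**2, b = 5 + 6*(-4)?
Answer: -154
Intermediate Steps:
b = -19 (b = 5 - 24 = -19)
C(y, Z) = 16
c = -554 (c = -3 - 19*29 = -3 - 551 = -554)
g = 4 (g = 2**2 = 4)
(g + C(-5, -3))**2 + c = (4 + 16)**2 - 554 = 20**2 - 554 = 400 - 554 = -154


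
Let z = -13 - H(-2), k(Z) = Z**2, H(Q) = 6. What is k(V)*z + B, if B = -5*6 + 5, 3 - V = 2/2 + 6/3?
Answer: -25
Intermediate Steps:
V = 0 (V = 3 - (2/2 + 6/3) = 3 - (2*(1/2) + 6*(1/3)) = 3 - (1 + 2) = 3 - 1*3 = 3 - 3 = 0)
B = -25 (B = -30 + 5 = -25)
z = -19 (z = -13 - 1*6 = -13 - 6 = -19)
k(V)*z + B = 0**2*(-19) - 25 = 0*(-19) - 25 = 0 - 25 = -25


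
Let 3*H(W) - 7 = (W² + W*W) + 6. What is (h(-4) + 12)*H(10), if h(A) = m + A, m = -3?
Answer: 355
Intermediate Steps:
H(W) = 13/3 + 2*W²/3 (H(W) = 7/3 + ((W² + W*W) + 6)/3 = 7/3 + ((W² + W²) + 6)/3 = 7/3 + (2*W² + 6)/3 = 7/3 + (6 + 2*W²)/3 = 7/3 + (2 + 2*W²/3) = 13/3 + 2*W²/3)
h(A) = -3 + A
(h(-4) + 12)*H(10) = ((-3 - 4) + 12)*(13/3 + (⅔)*10²) = (-7 + 12)*(13/3 + (⅔)*100) = 5*(13/3 + 200/3) = 5*71 = 355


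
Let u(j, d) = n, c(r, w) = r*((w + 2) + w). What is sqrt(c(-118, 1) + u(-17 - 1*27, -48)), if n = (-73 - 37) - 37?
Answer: I*sqrt(619) ≈ 24.88*I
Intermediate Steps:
c(r, w) = r*(2 + 2*w) (c(r, w) = r*((2 + w) + w) = r*(2 + 2*w))
n = -147 (n = -110 - 37 = -147)
u(j, d) = -147
sqrt(c(-118, 1) + u(-17 - 1*27, -48)) = sqrt(2*(-118)*(1 + 1) - 147) = sqrt(2*(-118)*2 - 147) = sqrt(-472 - 147) = sqrt(-619) = I*sqrt(619)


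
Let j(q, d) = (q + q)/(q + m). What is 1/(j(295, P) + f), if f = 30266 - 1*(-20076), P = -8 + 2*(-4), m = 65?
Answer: 36/1812371 ≈ 1.9863e-5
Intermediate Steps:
P = -16 (P = -8 - 8 = -16)
f = 50342 (f = 30266 + 20076 = 50342)
j(q, d) = 2*q/(65 + q) (j(q, d) = (q + q)/(q + 65) = (2*q)/(65 + q) = 2*q/(65 + q))
1/(j(295, P) + f) = 1/(2*295/(65 + 295) + 50342) = 1/(2*295/360 + 50342) = 1/(2*295*(1/360) + 50342) = 1/(59/36 + 50342) = 1/(1812371/36) = 36/1812371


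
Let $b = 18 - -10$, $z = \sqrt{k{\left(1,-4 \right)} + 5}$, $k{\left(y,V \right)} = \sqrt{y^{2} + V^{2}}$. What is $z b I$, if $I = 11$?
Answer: $308 \sqrt{5 + \sqrt{17}} \approx 930.3$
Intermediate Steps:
$k{\left(y,V \right)} = \sqrt{V^{2} + y^{2}}$
$z = \sqrt{5 + \sqrt{17}}$ ($z = \sqrt{\sqrt{\left(-4\right)^{2} + 1^{2}} + 5} = \sqrt{\sqrt{16 + 1} + 5} = \sqrt{\sqrt{17} + 5} = \sqrt{5 + \sqrt{17}} \approx 3.0204$)
$b = 28$ ($b = 18 + 10 = 28$)
$z b I = \sqrt{5 + \sqrt{17}} \cdot 28 \cdot 11 = 28 \sqrt{5 + \sqrt{17}} \cdot 11 = 308 \sqrt{5 + \sqrt{17}}$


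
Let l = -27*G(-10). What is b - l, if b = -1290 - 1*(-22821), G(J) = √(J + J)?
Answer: 21531 + 54*I*√5 ≈ 21531.0 + 120.75*I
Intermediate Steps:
G(J) = √2*√J (G(J) = √(2*J) = √2*√J)
l = -54*I*√5 (l = -27*√2*√(-10) = -27*√2*I*√10 = -54*I*√5 ≈ -120.75*I)
b = 21531 (b = -1290 + 22821 = 21531)
b - l = 21531 - (-54)*I*√5 = 21531 + 54*I*√5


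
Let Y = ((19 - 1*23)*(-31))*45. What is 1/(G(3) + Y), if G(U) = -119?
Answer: 1/5461 ≈ 0.00018312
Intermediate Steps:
Y = 5580 (Y = ((19 - 23)*(-31))*45 = -4*(-31)*45 = 124*45 = 5580)
1/(G(3) + Y) = 1/(-119 + 5580) = 1/5461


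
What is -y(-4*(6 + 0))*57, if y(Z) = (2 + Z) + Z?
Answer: 2622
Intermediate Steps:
y(Z) = 2 + 2*Z
-y(-4*(6 + 0))*57 = -(2 + 2*(-4*(6 + 0)))*57 = -(2 + 2*(-4*6))*57 = -(2 + 2*(-24))*57 = -(2 - 48)*57 = -(-46)*57 = -1*(-2622) = 2622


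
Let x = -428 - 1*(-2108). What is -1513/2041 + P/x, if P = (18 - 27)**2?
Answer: -792173/1142960 ≈ -0.69309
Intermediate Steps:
x = 1680 (x = -428 + 2108 = 1680)
P = 81 (P = (-9)**2 = 81)
-1513/2041 + P/x = -1513/2041 + 81/1680 = -1513*1/2041 + 81*(1/1680) = -1513/2041 + 27/560 = -792173/1142960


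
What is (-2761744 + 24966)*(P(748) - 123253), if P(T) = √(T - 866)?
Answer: 337316098834 - 2736778*I*√118 ≈ 3.3732e+11 - 2.9729e+7*I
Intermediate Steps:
P(T) = √(-866 + T)
(-2761744 + 24966)*(P(748) - 123253) = (-2761744 + 24966)*(√(-866 + 748) - 123253) = -2736778*(√(-118) - 123253) = -2736778*(I*√118 - 123253) = -2736778*(-123253 + I*√118) = 337316098834 - 2736778*I*√118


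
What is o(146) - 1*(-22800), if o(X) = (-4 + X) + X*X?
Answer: 44258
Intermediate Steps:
o(X) = -4 + X + X² (o(X) = (-4 + X) + X² = -4 + X + X²)
o(146) - 1*(-22800) = (-4 + 146 + 146²) - 1*(-22800) = (-4 + 146 + 21316) + 22800 = 21458 + 22800 = 44258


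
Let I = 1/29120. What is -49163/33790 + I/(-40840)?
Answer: -5846762874419/4018512243200 ≈ -1.4550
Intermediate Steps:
I = 1/29120 ≈ 3.4341e-5
-49163/33790 + I/(-40840) = -49163/33790 + (1/29120)/(-40840) = -49163*1/33790 + (1/29120)*(-1/40840) = -49163/33790 - 1/1189260800 = -5846762874419/4018512243200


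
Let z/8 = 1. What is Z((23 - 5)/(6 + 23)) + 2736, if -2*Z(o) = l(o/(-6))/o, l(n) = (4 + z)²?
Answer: 2620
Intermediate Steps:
z = 8 (z = 8*1 = 8)
l(n) = 144 (l(n) = (4 + 8)² = 12² = 144)
Z(o) = -72/o
Z((23 - 5)/(6 + 23)) + 2736 = -72*(6 + 23)/(23 - 5) + 2736 = -72/(18/29) + 2736 = -72/(18*(1/29)) + 2736 = -72/18/29 + 2736 = -72*29/18 + 2736 = -116 + 2736 = 2620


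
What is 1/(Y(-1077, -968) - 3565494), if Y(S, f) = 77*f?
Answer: -1/3640030 ≈ -2.7472e-7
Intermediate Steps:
1/(Y(-1077, -968) - 3565494) = 1/(77*(-968) - 3565494) = 1/(-74536 - 3565494) = 1/(-3640030) = -1/3640030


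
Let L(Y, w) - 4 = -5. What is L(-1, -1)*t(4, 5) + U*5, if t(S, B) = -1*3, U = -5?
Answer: -22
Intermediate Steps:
L(Y, w) = -1 (L(Y, w) = 4 - 5 = -1)
t(S, B) = -3
L(-1, -1)*t(4, 5) + U*5 = -1*(-3) - 5*5 = 3 - 25 = -22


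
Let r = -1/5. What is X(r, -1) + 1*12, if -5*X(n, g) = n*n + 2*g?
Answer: 1549/125 ≈ 12.392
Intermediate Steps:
r = -⅕ (r = -1*⅕ = -⅕ ≈ -0.20000)
X(n, g) = -2*g/5 - n²/5 (X(n, g) = -(n*n + 2*g)/5 = -(n² + 2*g)/5 = -2*g/5 - n²/5)
X(r, -1) + 1*12 = (-⅖*(-1) - (-⅕)²/5) + 1*12 = (⅖ - ⅕*1/25) + 12 = (⅖ - 1/125) + 12 = 49/125 + 12 = 1549/125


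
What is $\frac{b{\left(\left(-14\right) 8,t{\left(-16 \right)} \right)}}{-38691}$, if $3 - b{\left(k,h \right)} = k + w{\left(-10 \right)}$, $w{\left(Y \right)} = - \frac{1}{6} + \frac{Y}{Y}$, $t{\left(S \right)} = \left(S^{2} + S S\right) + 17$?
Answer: $- \frac{685}{232146} \approx -0.0029507$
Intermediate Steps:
$t{\left(S \right)} = 17 + 2 S^{2}$ ($t{\left(S \right)} = \left(S^{2} + S^{2}\right) + 17 = 2 S^{2} + 17 = 17 + 2 S^{2}$)
$w{\left(Y \right)} = \frac{5}{6}$ ($w{\left(Y \right)} = \left(-1\right) \frac{1}{6} + 1 = - \frac{1}{6} + 1 = \frac{5}{6}$)
$b{\left(k,h \right)} = \frac{13}{6} - k$ ($b{\left(k,h \right)} = 3 - \left(k + \frac{5}{6}\right) = 3 - \left(\frac{5}{6} + k\right) = \frac{13}{6} - k$)
$\frac{b{\left(\left(-14\right) 8,t{\left(-16 \right)} \right)}}{-38691} = \frac{\frac{13}{6} - \left(-14\right) 8}{-38691} = \left(\frac{13}{6} - -112\right) \left(- \frac{1}{38691}\right) = \left(\frac{13}{6} + 112\right) \left(- \frac{1}{38691}\right) = \frac{685}{6} \left(- \frac{1}{38691}\right) = - \frac{685}{232146}$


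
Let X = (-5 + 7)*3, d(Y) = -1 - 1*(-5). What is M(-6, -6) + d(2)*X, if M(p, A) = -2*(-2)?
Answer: 28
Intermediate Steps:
d(Y) = 4 (d(Y) = -1 + 5 = 4)
M(p, A) = 4
X = 6 (X = 2*3 = 6)
M(-6, -6) + d(2)*X = 4 + 4*6 = 4 + 24 = 28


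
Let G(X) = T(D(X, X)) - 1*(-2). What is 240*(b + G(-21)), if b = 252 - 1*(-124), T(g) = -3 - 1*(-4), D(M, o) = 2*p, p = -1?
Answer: 90960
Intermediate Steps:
D(M, o) = -2 (D(M, o) = 2*(-1) = -2)
T(g) = 1 (T(g) = -3 + 4 = 1)
b = 376 (b = 252 + 124 = 376)
G(X) = 3 (G(X) = 1 - 1*(-2) = 1 + 2 = 3)
240*(b + G(-21)) = 240*(376 + 3) = 240*379 = 90960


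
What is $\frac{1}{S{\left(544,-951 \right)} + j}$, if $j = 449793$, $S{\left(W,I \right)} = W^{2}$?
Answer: $\frac{1}{745729} \approx 1.341 \cdot 10^{-6}$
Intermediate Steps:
$\frac{1}{S{\left(544,-951 \right)} + j} = \frac{1}{544^{2} + 449793} = \frac{1}{295936 + 449793} = \frac{1}{745729}$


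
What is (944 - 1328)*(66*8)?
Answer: -202752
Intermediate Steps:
(944 - 1328)*(66*8) = -384*528 = -202752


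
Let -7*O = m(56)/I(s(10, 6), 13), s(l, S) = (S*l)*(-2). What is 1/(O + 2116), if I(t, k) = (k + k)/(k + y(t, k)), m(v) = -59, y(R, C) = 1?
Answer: 13/27567 ≈ 0.00047158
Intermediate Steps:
s(l, S) = -2*S*l
I(t, k) = 2*k/(1 + k) (I(t, k) = (k + k)/(k + 1) = (2*k)/(1 + k) = 2*k/(1 + k))
O = 59/13 (O = -(-59)/(7*(2*13/(1 + 13))) = -(-59)/(7*(2*13/14)) = -(-59)/(7*(2*13*(1/14))) = -(-59)/(7*13/7) = -(-59)*7/(7*13) = -⅐*(-413/13) = 59/13 ≈ 4.5385)
1/(O + 2116) = 1/(59/13 + 2116) = 1/(27567/13) = 13/27567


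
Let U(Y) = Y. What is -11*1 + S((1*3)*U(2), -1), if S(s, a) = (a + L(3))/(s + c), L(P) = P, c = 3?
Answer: -97/9 ≈ -10.778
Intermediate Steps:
S(s, a) = (3 + a)/(3 + s) (S(s, a) = (a + 3)/(s + 3) = (3 + a)/(3 + s))
-11*1 + S((1*3)*U(2), -1) = -11*1 + (3 - 1)/(3 + (1*3)*2) = -11 + 2/(3 + 3*2) = -11 + 2/(3 + 6) = -11 + 2/9 = -97/9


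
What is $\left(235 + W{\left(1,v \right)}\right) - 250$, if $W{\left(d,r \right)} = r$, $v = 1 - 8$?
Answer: $-22$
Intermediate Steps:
$v = -7$ ($v = 1 - 8 = -7$)
$\left(235 + W{\left(1,v \right)}\right) - 250 = \left(235 - 7\right) - 250 = 228 - 250 = -22$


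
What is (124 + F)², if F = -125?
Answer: 1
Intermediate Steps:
(124 + F)² = (124 - 125)² = (-1)² = 1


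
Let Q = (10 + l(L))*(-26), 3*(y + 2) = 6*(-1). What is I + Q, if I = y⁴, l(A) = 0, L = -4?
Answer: -4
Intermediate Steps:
y = -4 (y = -2 + (6*(-1))/3 = -2 + (⅓)*(-6) = -2 - 2 = -4)
Q = -260 (Q = (10 + 0)*(-26) = 10*(-26) = -260)
I = 256 (I = (-4)⁴ = 256)
I + Q = 256 - 260 = -4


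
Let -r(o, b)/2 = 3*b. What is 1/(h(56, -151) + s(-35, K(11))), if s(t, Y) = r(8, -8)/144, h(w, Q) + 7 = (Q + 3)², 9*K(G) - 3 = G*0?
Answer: 3/65692 ≈ 4.5668e-5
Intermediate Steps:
K(G) = ⅓ (K(G) = ⅓ + (G*0)/9 = ⅓ + (⅑)*0 = ⅓ + 0 = ⅓)
r(o, b) = -6*b
h(w, Q) = -7 + (3 + Q)² (h(w, Q) = -7 + (Q + 3)² = -7 + (3 + Q)²)
s(t, Y) = ⅓ (s(t, Y) = -6*(-8)/144 = 48*(1/144) = ⅓)
1/(h(56, -151) + s(-35, K(11))) = 1/((-7 + (3 - 151)²) + ⅓) = 1/((-7 + (-148)²) + ⅓) = 1/((-7 + 21904) + ⅓) = 1/(21897 + ⅓) = 1/(65692/3) = 3/65692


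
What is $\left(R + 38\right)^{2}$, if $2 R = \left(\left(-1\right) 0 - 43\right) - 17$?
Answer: $64$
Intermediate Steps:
$R = -30$ ($R = \frac{\left(\left(-1\right) 0 - 43\right) - 17}{2} = \frac{\left(0 - 43\right) - 17}{2} = \frac{-43 - 17}{2} = \frac{1}{2} \left(-60\right) = -30$)
$\left(R + 38\right)^{2} = \left(-30 + 38\right)^{2} = 8^{2} = 64$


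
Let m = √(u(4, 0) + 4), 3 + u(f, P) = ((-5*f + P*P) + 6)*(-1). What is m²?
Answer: 15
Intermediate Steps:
u(f, P) = -9 - P² + 5*f (u(f, P) = -3 + ((-5*f + P*P) + 6)*(-1) = -3 + ((-5*f + P²) + 6)*(-1) = -3 + ((P² - 5*f) + 6)*(-1) = -3 + (6 + P² - 5*f)*(-1) = -3 + (-6 - P² + 5*f) = -9 - P² + 5*f)
m = √15 (m = √((-9 - 1*0² + 5*4) + 4) = √((-9 - 1*0 + 20) + 4) = √((-9 + 0 + 20) + 4) = √(11 + 4) = √15 ≈ 3.8730)
m² = (√15)² = 15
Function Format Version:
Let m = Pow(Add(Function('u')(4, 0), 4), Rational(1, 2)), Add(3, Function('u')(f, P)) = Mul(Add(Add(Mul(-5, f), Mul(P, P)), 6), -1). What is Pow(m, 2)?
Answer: 15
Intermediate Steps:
Function('u')(f, P) = Add(-9, Mul(-1, Pow(P, 2)), Mul(5, f)) (Function('u')(f, P) = Add(-3, Mul(Add(Add(Mul(-5, f), Mul(P, P)), 6), -1)) = Add(-3, Mul(Add(Add(Mul(-5, f), Pow(P, 2)), 6), -1)) = Add(-3, Mul(Add(Add(Pow(P, 2), Mul(-5, f)), 6), -1)) = Add(-3, Mul(Add(6, Pow(P, 2), Mul(-5, f)), -1)) = Add(-3, Add(-6, Mul(-1, Pow(P, 2)), Mul(5, f))) = Add(-9, Mul(-1, Pow(P, 2)), Mul(5, f)))
m = Pow(15, Rational(1, 2)) (m = Pow(Add(Add(-9, Mul(-1, Pow(0, 2)), Mul(5, 4)), 4), Rational(1, 2)) = Pow(Add(Add(-9, Mul(-1, 0), 20), 4), Rational(1, 2)) = Pow(Add(Add(-9, 0, 20), 4), Rational(1, 2)) = Pow(Add(11, 4), Rational(1, 2)) = Pow(15, Rational(1, 2)) ≈ 3.8730)
Pow(m, 2) = Pow(Pow(15, Rational(1, 2)), 2) = 15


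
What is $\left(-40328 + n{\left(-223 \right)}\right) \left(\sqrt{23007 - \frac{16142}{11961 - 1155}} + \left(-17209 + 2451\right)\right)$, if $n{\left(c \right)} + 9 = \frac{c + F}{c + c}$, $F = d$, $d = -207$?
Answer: $\frac{132747265488}{223} - \frac{74957800 \sqrt{1074537834}}{401623} \approx 5.8916 \cdot 10^{8}$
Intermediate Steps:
$F = -207$
$n{\left(c \right)} = -9 + \frac{-207 + c}{2 c}$ ($n{\left(c \right)} = -9 + \frac{c - 207}{c + c} = -9 + \frac{-207 + c}{2 c}$)
$\left(-40328 + n{\left(-223 \right)}\right) \left(\sqrt{23007 - \frac{16142}{11961 - 1155}} + \left(-17209 + 2451\right)\right) = \left(-40328 + \frac{-207 - -3791}{2 \left(-223\right)}\right) \left(\sqrt{23007 - \frac{16142}{11961 - 1155}} + \left(-17209 + 2451\right)\right) = \left(-40328 + \frac{1}{2} \left(- \frac{1}{223}\right) \left(-207 + 3791\right)\right) \left(\sqrt{23007 - \frac{16142}{11961 - 1155}} - 14758\right) = \left(-40328 + \frac{1}{2} \left(- \frac{1}{223}\right) 3584\right) \left(\sqrt{23007 - \frac{16142}{10806}} - 14758\right) = \left(-40328 - \frac{1792}{223}\right) \left(\sqrt{23007 - \frac{8071}{5403}} - 14758\right) = - \frac{8994936 \left(\sqrt{23007 - \frac{8071}{5403}} - 14758\right)}{223} = - \frac{8994936 \left(\sqrt{\frac{124298750}{5403}} - 14758\right)}{223} = - \frac{8994936 \left(\frac{25 \sqrt{1074537834}}{5403} - 14758\right)}{223} = - \frac{8994936 \left(-14758 + \frac{25 \sqrt{1074537834}}{5403}\right)}{223} = \frac{132747265488}{223} - \frac{74957800 \sqrt{1074537834}}{401623}$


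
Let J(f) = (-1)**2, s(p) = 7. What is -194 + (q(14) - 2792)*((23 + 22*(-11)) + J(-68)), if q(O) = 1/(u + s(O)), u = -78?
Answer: 43201020/71 ≈ 6.0847e+5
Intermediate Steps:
q(O) = -1/71 (q(O) = 1/(-78 + 7) = 1/(-71) = -1/71)
J(f) = 1
-194 + (q(14) - 2792)*((23 + 22*(-11)) + J(-68)) = -194 + (-1/71 - 2792)*((23 + 22*(-11)) + 1) = -194 - 198233*((23 - 242) + 1)/71 = -194 - 198233*(-219 + 1)/71 = -194 - 198233/71*(-218) = -194 + 43214794/71 = 43201020/71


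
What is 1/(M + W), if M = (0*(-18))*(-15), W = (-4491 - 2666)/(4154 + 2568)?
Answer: -6722/7157 ≈ -0.93922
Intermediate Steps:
W = -7157/6722 ≈ -1.0647
M = 0 (M = 0*(-15) = 0)
1/(M + W) = 1/(0 - 7157/6722) = 1/(-7157/6722) = -6722/7157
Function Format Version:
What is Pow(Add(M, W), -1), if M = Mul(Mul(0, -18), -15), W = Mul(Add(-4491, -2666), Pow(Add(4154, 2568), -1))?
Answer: Rational(-6722, 7157) ≈ -0.93922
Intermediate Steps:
W = Rational(-7157, 6722) (W = Mul(-7157, Pow(6722, -1)) = Mul(-7157, Rational(1, 6722)) = Rational(-7157, 6722) ≈ -1.0647)
M = 0 (M = Mul(0, -15) = 0)
Pow(Add(M, W), -1) = Pow(Add(0, Rational(-7157, 6722)), -1) = Pow(Rational(-7157, 6722), -1) = Rational(-6722, 7157)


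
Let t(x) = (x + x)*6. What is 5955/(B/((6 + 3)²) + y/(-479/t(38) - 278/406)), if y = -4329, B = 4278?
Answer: 5165089497/2209734218 ≈ 2.3374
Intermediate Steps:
t(x) = 12*x (t(x) = (2*x)*6 = 12*x)
5955/(B/((6 + 3)²) + y/(-479/t(38) - 278/406)) = 5955/(4278/((6 + 3)²) - 4329/(-479/(12*38) - 278/406)) = 5955/(4278/(9²) - 4329/(-479/456 - 278*1/406)) = 5955/(4278/81 - 4329/(-479*1/456 - 139/203)) = 5955/(4278*(1/81) - 4329/(-479/456 - 139/203)) = 5955/(1426/27 - 4329/(-160621/92568)) = 5955/(1426/27 - 4329*(-92568/160621)) = 5955/(1426/27 + 400726872/160621) = 5955/(11048671090/4336767) = 5955*(4336767/11048671090) = 5165089497/2209734218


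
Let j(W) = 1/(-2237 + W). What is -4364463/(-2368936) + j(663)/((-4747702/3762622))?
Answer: 8156008635146779/4425695359825832 ≈ 1.8429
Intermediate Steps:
-4364463/(-2368936) + j(663)/((-4747702/3762622)) = -4364463/(-2368936) + 1/((-2237 + 663)*((-4747702/3762622))) = -4364463*(-1/2368936) + 1/((-1574)*((-4747702*1/3762622))) = 4364463/2368936 - 1/(1574*(-2373851/1881311)) = 4364463/2368936 - 1/1574*(-1881311/2373851) = 4364463/2368936 + 1881311/3736441474 = 8156008635146779/4425695359825832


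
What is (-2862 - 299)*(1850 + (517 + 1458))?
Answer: -12090825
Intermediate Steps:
(-2862 - 299)*(1850 + (517 + 1458)) = -3161*(1850 + 1975) = -3161*3825 = -12090825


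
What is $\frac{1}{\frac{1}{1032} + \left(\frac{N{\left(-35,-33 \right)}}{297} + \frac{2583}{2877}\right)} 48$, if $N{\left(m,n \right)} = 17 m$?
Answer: $- \frac{671856768}{15460933} \approx -43.455$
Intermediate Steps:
$\frac{1}{\frac{1}{1032} + \left(\frac{N{\left(-35,-33 \right)}}{297} + \frac{2583}{2877}\right)} 48 = \frac{1}{\frac{1}{1032} + \left(\frac{17 \left(-35\right)}{297} + \frac{2583}{2877}\right)} 48 = \frac{1}{\frac{1}{1032} + \left(\left(-595\right) \frac{1}{297} + 2583 \cdot \frac{1}{2877}\right)} 48 = \frac{1}{\frac{1}{1032} + \left(- \frac{595}{297} + \frac{123}{137}\right)} 48 = \frac{1}{\frac{1}{1032} - \frac{44984}{40689}} \cdot 48 = \frac{1}{- \frac{15460933}{13997016}} \cdot 48 = \left(- \frac{13997016}{15460933}\right) 48 = - \frac{671856768}{15460933}$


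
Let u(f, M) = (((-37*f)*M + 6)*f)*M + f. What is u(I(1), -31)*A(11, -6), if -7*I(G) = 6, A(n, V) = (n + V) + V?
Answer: 1272282/49 ≈ 25965.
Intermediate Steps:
A(n, V) = n + 2*V (A(n, V) = (V + n) + V = n + 2*V)
I(G) = -6/7 (I(G) = -1/7*6 = -6/7)
u(f, M) = f + M*f*(6 - 37*M*f) (u(f, M) = ((-37*M*f + 6)*f)*M + f = ((6 - 37*M*f)*f)*M + f = (f*(6 - 37*M*f))*M + f = M*f*(6 - 37*M*f) + f = f + M*f*(6 - 37*M*f))
u(I(1), -31)*A(11, -6) = (-6*(1 + 6*(-31) - 37*(-6/7)*(-31)**2)/7)*(11 + 2*(-6)) = (-6*(1 - 186 - 37*(-6/7)*961)/7)*(11 - 12) = -6*(1 - 186 + 213342/7)/7*(-1) = -6/7*212047/7*(-1) = -1272282/49*(-1) = 1272282/49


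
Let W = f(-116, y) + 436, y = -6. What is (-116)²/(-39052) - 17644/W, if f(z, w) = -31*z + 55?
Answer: -186007040/39901381 ≈ -4.6617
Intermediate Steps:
f(z, w) = 55 - 31*z
W = 4087 (W = (55 - 31*(-116)) + 436 = (55 + 3596) + 436 = 3651 + 436 = 4087)
(-116)²/(-39052) - 17644/W = (-116)²/(-39052) - 17644/4087 = 13456*(-1/39052) - 17644*1/4087 = -3364/9763 - 17644/4087 = -186007040/39901381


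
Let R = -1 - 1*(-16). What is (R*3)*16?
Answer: 720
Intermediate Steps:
R = 15 (R = -1 + 16 = 15)
(R*3)*16 = (15*3)*16 = 45*16 = 720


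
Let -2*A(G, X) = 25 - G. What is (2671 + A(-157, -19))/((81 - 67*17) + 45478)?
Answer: 129/2221 ≈ 0.058082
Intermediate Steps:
A(G, X) = -25/2 + G/2 (A(G, X) = -(25 - G)/2 = -25/2 + G/2)
(2671 + A(-157, -19))/((81 - 67*17) + 45478) = (2671 + (-25/2 + (1/2)*(-157)))/((81 - 67*17) + 45478) = (2671 + (-25/2 - 157/2))/((81 - 1139) + 45478) = (2671 - 91)/(-1058 + 45478) = 2580/44420 = 2580*(1/44420) = 129/2221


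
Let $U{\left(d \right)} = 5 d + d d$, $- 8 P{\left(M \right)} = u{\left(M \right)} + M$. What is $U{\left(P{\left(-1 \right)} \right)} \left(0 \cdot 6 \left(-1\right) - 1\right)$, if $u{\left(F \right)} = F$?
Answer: $- \frac{21}{16} \approx -1.3125$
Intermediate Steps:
$P{\left(M \right)} = - \frac{M}{4}$ ($P{\left(M \right)} = - \frac{M + M}{8} = - \frac{2 M}{8} = - \frac{M}{4}$)
$U{\left(d \right)} = d^{2} + 5 d$ ($U{\left(d \right)} = 5 d + d^{2} = d^{2} + 5 d$)
$U{\left(P{\left(-1 \right)} \right)} \left(0 \cdot 6 \left(-1\right) - 1\right) = \left(- \frac{1}{4}\right) \left(-1\right) \left(5 - - \frac{1}{4}\right) \left(0 \cdot 6 \left(-1\right) - 1\right) = \frac{5 + \frac{1}{4}}{4} \left(0 \left(-6\right) - 1\right) = \frac{1}{4} \cdot \frac{21}{4} \left(0 - 1\right) = \frac{21}{16} \left(-1\right) = - \frac{21}{16}$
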